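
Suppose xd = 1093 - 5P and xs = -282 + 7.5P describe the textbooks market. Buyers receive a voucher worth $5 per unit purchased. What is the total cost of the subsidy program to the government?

Government cost = $2790

Pre-subsidy: 1093 - 5P = -282 + 7.5P gives P* = 110, x* = 543.
With the rebate, buyers effectively pay Pb = Ps − 5, where Ps is the price sellers receive.
Demand in terms of Ps becomes xd = 1093 − 5(Ps − 5) = 1118 - 5Ps. Setting this equal to supply: 1118 - 5Ps = -282 + 7.5Ps, so Ps = 112.
Buyers pay Pb = 112 − 5 = 107; x' = -282 + 7.5·112 = 558.
Government outlay = subsidy × quantity = 5 × 558 = 2790.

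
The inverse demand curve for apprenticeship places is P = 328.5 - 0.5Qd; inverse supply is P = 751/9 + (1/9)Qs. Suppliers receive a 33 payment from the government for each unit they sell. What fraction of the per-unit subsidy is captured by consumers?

Pre-subsidy: 328.5 - 0.5Q = 751/9 + (1/9)Q gives Q* = 401 and P* = 128.
With the subsidy, sellers receive Ps = Pb + 33 for each unit, where Pb is the price buyers pay.
On the curves, Pb = 328.5 - 0.5Q and Ps = 751/9 + (1/9)Q; the wedge Ps − Pb = 33 gives 751/9 + (1/9)Q − (328.5 - 0.5Q) = 33, so Q' = 455.
Then Pb = 328.5 − 0.5·455 = 101 and Ps = 751/9 + (1/9)·455 = 134.
Buyers' price falls by P* − Pb = 128 − 101 = 27; sellers' price rises by Ps − P* = 134 − 128 = 6.
So consumers capture 27/33 = 9/11 of each unit of subsidy.

Consumer share = 9/11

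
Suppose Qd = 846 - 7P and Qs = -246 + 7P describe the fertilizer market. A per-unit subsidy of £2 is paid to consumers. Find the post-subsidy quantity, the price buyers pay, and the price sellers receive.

Q' = 307; buyers pay £77; sellers receive £79

Pre-subsidy: 846 - 7P = -246 + 7P gives P* = 78, Q* = 300.
With the rebate, buyers effectively pay Pb = Ps − 2, where Ps is the price sellers receive.
Demand in terms of Ps becomes Qd = 846 − 7(Ps − 2) = 860 - 7Ps. Setting this equal to supply: 860 - 7Ps = -246 + 7Ps, so Ps = 79.
Buyers pay Pb = 79 − 2 = 77; Q' = -246 + 7·79 = 307.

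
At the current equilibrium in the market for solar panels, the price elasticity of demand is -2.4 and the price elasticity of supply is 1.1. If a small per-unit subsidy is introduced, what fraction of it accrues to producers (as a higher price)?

For a small subsidy around the equilibrium, the benefit split depends on the relative slopes, which at a point are proportional to the elasticities.
Buyer share = εs/(εs + |εd|) = 1.1/(1.1 + 2.4) = 11/35; seller share = |εd|/(εs + |εd|) = 24/35.
So producers capture 24/35 of the subsidy.

Producer share = 24/35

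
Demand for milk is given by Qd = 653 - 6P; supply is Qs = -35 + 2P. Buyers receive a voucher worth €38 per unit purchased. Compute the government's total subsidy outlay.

Pre-subsidy: 653 - 6P = -35 + 2P gives P* = 86, Q* = 137.
With the rebate, buyers effectively pay Pb = Ps − 38, where Ps is the price sellers receive.
Demand in terms of Ps becomes Qd = 653 − 6(Ps − 38) = 881 - 6Ps. Setting this equal to supply: 881 - 6Ps = -35 + 2Ps, so Ps = 114.5.
Buyers pay Pb = 114.5 − 38 = 76.5; Q' = -35 + 2·114.5 = 194.
Government outlay = subsidy × quantity = 38 × 194 = 7372.

Government cost = €7372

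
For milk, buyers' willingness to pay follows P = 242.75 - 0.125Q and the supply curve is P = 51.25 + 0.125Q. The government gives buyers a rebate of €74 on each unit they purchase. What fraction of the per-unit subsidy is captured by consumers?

Consumer share = 0.5

Pre-subsidy: 242.75 - 0.125Q = 51.25 + 0.125Q gives Q* = 766 and P* = 147.
With the rebate, buyers effectively pay Pb = Ps − 74, where Ps is the price sellers receive.
On the curves, Pb = 242.75 - 0.125Q and Ps = 51.25 + 0.125Q; the wedge Ps − Pb = 74 gives 51.25 + 0.125Q − (242.75 - 0.125Q) = 74, so Q' = 1062.
Then Pb = 242.75 − 0.125·1062 = 110 and Ps = 51.25 + 0.125·1062 = 184.
Buyers' price falls by P* − Pb = 147 − 110 = 37; sellers' price rises by Ps − P* = 184 − 147 = 37.
So consumers capture 37/74 = 0.5 of each unit of subsidy.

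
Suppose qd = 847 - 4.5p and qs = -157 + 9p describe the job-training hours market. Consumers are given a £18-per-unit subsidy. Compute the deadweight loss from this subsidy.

Pre-subsidy: 847 - 4.5p = -157 + 9p gives p* = 2008/27, q* = 1537/3.
With the rebate, buyers effectively pay pb = ps − 18, where ps is the price sellers receive.
Demand in terms of ps becomes qd = 847 − 4.5(ps − 18) = 928 - 4.5ps. Setting this equal to supply: 928 - 4.5ps = -157 + 9ps, so ps = 2170/27.
Buyers pay pb = 2170/27 − 18 = 1684/27; q' = -157 + 9·(2170/27) = 1699/3.
The subsidy expands output by 1699/3 − 1537/3 = 54 past the efficient level; on those units the gap between marginal cost and willingness to pay runs from 0 up to 18.
DWL = ½ × 18 × 54 = 486.

Deadweight loss = £486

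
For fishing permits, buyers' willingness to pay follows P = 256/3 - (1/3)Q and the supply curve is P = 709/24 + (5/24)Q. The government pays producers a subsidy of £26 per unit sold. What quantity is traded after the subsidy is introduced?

Pre-subsidy: 256/3 - (1/3)Q = 709/24 + (5/24)Q gives Q* = 103 and P* = 51.
With the subsidy, sellers receive Ps = Pb + 26 for each unit, where Pb is the price buyers pay.
On the curves, Pb = 256/3 - (1/3)Q and Ps = 709/24 + (5/24)Q; the wedge Ps − Pb = 26 gives 709/24 + (5/24)Q − (256/3 - (1/3)Q) = 26, so Q' = 151.
Then Pb = 256/3 − (1/3)·151 = 35 and Ps = 709/24 + (5/24)·151 = 61.

Q' = 151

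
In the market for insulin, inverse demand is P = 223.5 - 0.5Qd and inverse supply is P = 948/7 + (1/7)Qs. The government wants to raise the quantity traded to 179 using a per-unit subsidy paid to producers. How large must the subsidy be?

Required subsidy s = 27 per unit

At Q = 179, from the demand curve buyers pay Pb = 223.5 − 0.5·179 = 134; from the supply curve sellers need Ps = 948/7 + (1/7)·179 = 161.
The subsidy must fill the gap: s = Ps − Pb = 161 − 134 = 27.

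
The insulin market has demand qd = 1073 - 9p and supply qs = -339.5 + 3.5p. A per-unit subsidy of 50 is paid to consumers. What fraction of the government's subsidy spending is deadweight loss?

DWL / government spending = 9/26

Pre-subsidy: 1073 - 9p = -339.5 + 3.5p gives p* = 113, q* = 56.
With the rebate, buyers effectively pay pb = ps − 50, where ps is the price sellers receive.
Demand in terms of ps becomes qd = 1073 − 9(ps − 50) = 1523 - 9ps. Setting this equal to supply: 1523 - 9ps = -339.5 + 3.5ps, so ps = 149.
Buyers pay pb = 149 − 50 = 99; q' = -339.5 + 3.5·149 = 182.
ΔCS = ½(56 + 182)(113 − 99) = 1666; ΔPS = ½(56 + 182)(149 − 113) = 4284.
Government spending = 50 × 182 = 9100.
DWL = ½ × 50 × (182 − 56) = 3150; fraction = 3150 / 9100 = 9/26.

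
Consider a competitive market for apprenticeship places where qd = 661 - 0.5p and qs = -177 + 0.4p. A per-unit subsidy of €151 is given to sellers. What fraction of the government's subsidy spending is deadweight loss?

DWL / government spending = 151/2061

Pre-subsidy: 661 - 0.5p = -177 + 0.4p gives p* = 8380/9, q* = 1759/9.
With the subsidy, sellers receive ps = pb + 151 for each unit, where pb is the price buyers pay.
Supply in terms of pb becomes qs = -177 + 0.4(pb + 151) = -116.6 + 0.4pb. Setting this equal to demand: 661 - 0.5pb = -116.6 + 0.4pb, so pb = 864.
Sellers receive ps = 864 + 151 = 1015; q' = 661 − 0.5·864 = 229.
ΔCS = ½(1759/9 + 229)(8380/9 − 864) = 1153640/81; ΔPS = ½(1759/9 + 229)(1015 − 8380/9) = 1442050/81.
Government spending = 151 × 229 = 34579.
DWL = ½ × 151 × (229 − 1759/9) = 22801/9; fraction = (22801/9) / 34579 = 151/2061.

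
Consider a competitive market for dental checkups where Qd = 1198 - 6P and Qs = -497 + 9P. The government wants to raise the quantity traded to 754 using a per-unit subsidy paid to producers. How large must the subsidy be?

At Q = 754, invert demand for the buyer price: Pb = (1198 − 754)/6 = 74; invert supply for the seller price: Ps = (754 − (-497))/9 = 139.
The subsidy must fill the gap: s = Ps − Pb = 139 − 74 = 65.

Required subsidy s = 65 per unit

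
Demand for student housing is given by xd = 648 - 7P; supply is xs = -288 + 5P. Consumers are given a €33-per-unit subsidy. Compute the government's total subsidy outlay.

Government cost = €6542.25

Pre-subsidy: 648 - 7P = -288 + 5P gives P* = 78, x* = 102.
With the rebate, buyers effectively pay Pb = Ps − 33, where Ps is the price sellers receive.
Demand in terms of Ps becomes xd = 648 − 7(Ps − 33) = 879 - 7Ps. Setting this equal to supply: 879 - 7Ps = -288 + 5Ps, so Ps = 97.25.
Buyers pay Pb = 97.25 − 33 = 64.25; x' = -288 + 5·97.25 = 198.25.
Government outlay = subsidy × quantity = 33 × 198.25 = 6542.25.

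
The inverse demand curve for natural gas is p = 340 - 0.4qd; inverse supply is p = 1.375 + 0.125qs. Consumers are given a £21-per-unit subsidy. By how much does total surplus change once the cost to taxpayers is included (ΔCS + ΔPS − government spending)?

Pre-subsidy: 340 - 0.4q = 1.375 + 0.125q gives q* = 645 and p* = 82.
With the rebate, buyers effectively pay pb = ps − 21, where ps is the price sellers receive.
On the curves, pb = 340 - 0.4q and ps = 1.375 + 0.125q; the wedge ps − pb = 21 gives 1.375 + 0.125q − (340 - 0.4q) = 21, so q' = 685.
Then pb = 340 − 0.4·685 = 66 and ps = 1.375 + 0.125·685 = 87.
ΔCS = ½(645 + 685)(82 − 66) = 10640; ΔPS = ½(645 + 685)(87 − 82) = 3325.
Government spending = 21 × 685 = 14385.
Net change = 10640 + 3325 − 14385 = -420. The loss equals the DWL triangle ½·21·40.

Net change in total surplus = -£420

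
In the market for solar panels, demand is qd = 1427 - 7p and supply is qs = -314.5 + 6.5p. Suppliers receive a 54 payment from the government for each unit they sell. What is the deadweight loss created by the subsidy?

Deadweight loss = 4914

Pre-subsidy: 1427 - 7p = -314.5 + 6.5p gives p* = 129, q* = 524.
With the subsidy, sellers receive ps = pb + 54 for each unit, where pb is the price buyers pay.
Supply in terms of pb becomes qs = -314.5 + 6.5(pb + 54) = 36.5 + 6.5pb. Setting this equal to demand: 1427 - 7pb = 36.5 + 6.5pb, so pb = 103.
Sellers receive ps = 103 + 54 = 157; q' = 1427 − 7·103 = 706.
The subsidy expands output by 706 − 524 = 182 past the efficient level; on those units the gap between marginal cost and willingness to pay runs from 0 up to 54.
DWL = ½ × 54 × 182 = 4914.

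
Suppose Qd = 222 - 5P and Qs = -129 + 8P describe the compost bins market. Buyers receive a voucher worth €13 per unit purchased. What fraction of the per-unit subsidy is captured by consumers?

Consumer share = 8/13

Pre-subsidy: 222 - 5P = -129 + 8P gives P* = 27, Q* = 87.
With the rebate, buyers effectively pay Pb = Ps − 13, where Ps is the price sellers receive.
Demand in terms of Ps becomes Qd = 222 − 5(Ps − 13) = 287 - 5Ps. Setting this equal to supply: 287 - 5Ps = -129 + 8Ps, so Ps = 32.
Buyers pay Pb = 32 − 13 = 19; Q' = -129 + 8·32 = 127.
Buyers' price falls by P* − Pb = 27 − 19 = 8; sellers' price rises by Ps − P* = 32 − 27 = 5.
So consumers capture 8/13 = 8/13 of each unit of subsidy.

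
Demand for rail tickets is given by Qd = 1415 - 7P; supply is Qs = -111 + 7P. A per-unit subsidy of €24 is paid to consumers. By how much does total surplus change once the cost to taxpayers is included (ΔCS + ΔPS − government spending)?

Net change in total surplus = -€1008

Pre-subsidy: 1415 - 7P = -111 + 7P gives P* = 109, Q* = 652.
With the rebate, buyers effectively pay Pb = Ps − 24, where Ps is the price sellers receive.
Demand in terms of Ps becomes Qd = 1415 − 7(Ps − 24) = 1583 - 7Ps. Setting this equal to supply: 1583 - 7Ps = -111 + 7Ps, so Ps = 121.
Buyers pay Pb = 121 − 24 = 97; Q' = -111 + 7·121 = 736.
ΔCS = ½(652 + 736)(109 − 97) = 8328; ΔPS = ½(652 + 736)(121 − 109) = 8328.
Government spending = 24 × 736 = 17664.
Net change = 8328 + 8328 − 17664 = -1008. The loss equals the DWL triangle ½·24·84.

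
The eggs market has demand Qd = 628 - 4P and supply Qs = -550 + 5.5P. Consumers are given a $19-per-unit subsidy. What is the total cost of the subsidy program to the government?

Government cost = $3344

Pre-subsidy: 628 - 4P = -550 + 5.5P gives P* = 124, Q* = 132.
With the rebate, buyers effectively pay Pb = Ps − 19, where Ps is the price sellers receive.
Demand in terms of Ps becomes Qd = 628 − 4(Ps − 19) = 704 - 4Ps. Setting this equal to supply: 704 - 4Ps = -550 + 5.5Ps, so Ps = 132.
Buyers pay Pb = 132 − 19 = 113; Q' = -550 + 5.5·132 = 176.
Government outlay = subsidy × quantity = 19 × 176 = 3344.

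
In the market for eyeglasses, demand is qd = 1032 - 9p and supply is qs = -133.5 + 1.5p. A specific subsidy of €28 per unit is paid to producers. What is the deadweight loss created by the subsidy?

Deadweight loss = €504

Pre-subsidy: 1032 - 9p = -133.5 + 1.5p gives p* = 111, q* = 33.
With the subsidy, sellers receive ps = pb + 28 for each unit, where pb is the price buyers pay.
Supply in terms of pb becomes qs = -133.5 + 1.5(pb + 28) = -91.5 + 1.5pb. Setting this equal to demand: 1032 - 9pb = -91.5 + 1.5pb, so pb = 107.
Sellers receive ps = 107 + 28 = 135; q' = 1032 − 9·107 = 69.
The subsidy expands output by 69 − 33 = 36 past the efficient level; on those units the gap between marginal cost and willingness to pay runs from 0 up to 28.
DWL = ½ × 28 × 36 = 504.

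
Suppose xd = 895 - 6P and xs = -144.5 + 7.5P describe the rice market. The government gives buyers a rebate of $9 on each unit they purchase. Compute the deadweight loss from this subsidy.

Pre-subsidy: 895 - 6P = -144.5 + 7.5P gives P* = 77, x* = 433.
With the rebate, buyers effectively pay Pb = Ps − 9, where Ps is the price sellers receive.
Demand in terms of Ps becomes xd = 895 − 6(Ps − 9) = 949 - 6Ps. Setting this equal to supply: 949 - 6Ps = -144.5 + 7.5Ps, so Ps = 81.
Buyers pay Pb = 81 − 9 = 72; x' = -144.5 + 7.5·81 = 463.
The subsidy expands output by 463 − 433 = 30 past the efficient level; on those units the gap between marginal cost and willingness to pay runs from 0 up to 9.
DWL = ½ × 9 × 30 = 135.

Deadweight loss = $135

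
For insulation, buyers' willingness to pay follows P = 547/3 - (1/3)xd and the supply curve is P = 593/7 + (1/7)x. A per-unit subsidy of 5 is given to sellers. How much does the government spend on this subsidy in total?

Pre-subsidy: 547/3 - (1/3)x = 593/7 + (1/7)x gives x* = 205 and P* = 114.
With the subsidy, sellers receive Ps = Pb + 5 for each unit, where Pb is the price buyers pay.
On the curves, Pb = 547/3 - (1/3)x and Ps = 593/7 + (1/7)x; the wedge Ps − Pb = 5 gives 593/7 + (1/7)x − (547/3 - (1/3)x) = 5, so x' = 215.5.
Then Pb = 547/3 − (1/3)·215.5 = 110.5 and Ps = 593/7 + (1/7)·215.5 = 115.5.
Government outlay = subsidy × quantity = 5 × 215.5 = 1077.5.

Government cost = 1077.5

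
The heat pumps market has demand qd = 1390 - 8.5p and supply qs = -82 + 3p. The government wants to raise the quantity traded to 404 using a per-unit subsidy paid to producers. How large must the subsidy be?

Required subsidy s = 46 per unit

At q = 404, invert demand for the buyer price: pb = (1390 − 404)/8.5 = 116; invert supply for the seller price: ps = (404 − (-82))/3 = 162.
The subsidy must fill the gap: s = ps − pb = 162 − 116 = 46.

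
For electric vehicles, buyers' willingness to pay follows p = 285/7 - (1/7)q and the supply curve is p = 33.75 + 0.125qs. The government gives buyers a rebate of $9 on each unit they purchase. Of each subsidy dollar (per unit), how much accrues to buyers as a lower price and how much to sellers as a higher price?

Buyers gain $4.8 per unit; sellers gain $4.2 per unit

Pre-subsidy: 285/7 - (1/7)q = 33.75 + 0.125q gives q* = 26 and p* = 37.
With the rebate, buyers effectively pay pb = ps − 9, where ps is the price sellers receive.
On the curves, pb = 285/7 - (1/7)q and ps = 33.75 + 0.125q; the wedge ps − pb = 9 gives 33.75 + 0.125q − (285/7 - (1/7)q) = 9, so q' = 59.6.
Then pb = 285/7 − (1/7)·59.6 = 32.2 and ps = 33.75 + 0.125·59.6 = 41.2.
Buyers' price falls by p* − pb = 37 − 32.2 = 4.8; sellers' price rises by ps − p* = 41.2 − 37 = 4.2.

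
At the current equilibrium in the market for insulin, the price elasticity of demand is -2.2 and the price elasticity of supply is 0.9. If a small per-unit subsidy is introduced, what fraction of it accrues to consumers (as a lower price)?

For a small subsidy around the equilibrium, the benefit split depends on the relative slopes, which at a point are proportional to the elasticities.
Buyer share = εs/(εs + |εd|) = 0.9/(0.9 + 2.2) = 9/31; seller share = |εd|/(εs + |εd|) = 22/31.

Consumer share = 9/31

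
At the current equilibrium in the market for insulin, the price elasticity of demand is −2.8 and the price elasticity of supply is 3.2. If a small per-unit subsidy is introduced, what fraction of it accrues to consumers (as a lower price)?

Consumer share = 8/15

For a small subsidy around the equilibrium, the benefit split depends on the relative slopes, which at a point are proportional to the elasticities.
Buyer share = εs/(εs + |εd|) = 3.2/(3.2 + 2.8) = 8/15; seller share = |εd|/(εs + |εd|) = 7/15.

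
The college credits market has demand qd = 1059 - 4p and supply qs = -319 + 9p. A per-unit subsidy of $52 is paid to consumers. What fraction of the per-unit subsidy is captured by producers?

Pre-subsidy: 1059 - 4p = -319 + 9p gives p* = 106, q* = 635.
With the rebate, buyers effectively pay pb = ps − 52, where ps is the price sellers receive.
Demand in terms of ps becomes qd = 1059 − 4(ps − 52) = 1267 - 4ps. Setting this equal to supply: 1267 - 4ps = -319 + 9ps, so ps = 122.
Buyers pay pb = 122 − 52 = 70; q' = -319 + 9·122 = 779.
Buyers' price falls by p* − pb = 106 − 70 = 36; sellers' price rises by ps − p* = 122 − 106 = 16.
So producers capture 16/52 = 4/13 of each unit of subsidy.

Producer share = 4/13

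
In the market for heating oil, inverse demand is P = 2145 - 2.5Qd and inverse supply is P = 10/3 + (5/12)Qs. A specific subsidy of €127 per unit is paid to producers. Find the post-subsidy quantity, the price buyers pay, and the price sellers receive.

Q' = 27224/35; buyers pay 1403/7; sellers receive 2292/7

Pre-subsidy: 2145 - 2.5Q = 10/3 + (5/12)Q gives Q* = 5140/7 and P* = 2165/7.
With the subsidy, sellers receive Ps = Pb + 127 for each unit, where Pb is the price buyers pay.
On the curves, Pb = 2145 - 2.5Q and Ps = 10/3 + (5/12)Q; the wedge Ps − Pb = 127 gives 10/3 + (5/12)Q − (2145 - 2.5Q) = 127, so Q' = 27224/35.
Then Pb = 2145 − 2.5·(27224/35) = 1403/7 and Ps = 10/3 + (5/12)·(27224/35) = 2292/7.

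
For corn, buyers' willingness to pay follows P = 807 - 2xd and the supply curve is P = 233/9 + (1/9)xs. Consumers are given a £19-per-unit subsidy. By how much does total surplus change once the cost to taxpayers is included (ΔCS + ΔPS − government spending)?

Net change in total surplus = -£85.5

Pre-subsidy: 807 - 2x = 233/9 + (1/9)x gives x* = 370 and P* = 67.
With the rebate, buyers effectively pay Pb = Ps − 19, where Ps is the price sellers receive.
On the curves, Pb = 807 - 2x and Ps = 233/9 + (1/9)x; the wedge Ps − Pb = 19 gives 233/9 + (1/9)x − (807 - 2x) = 19, so x' = 379.
Then Pb = 807 − 2·379 = 49 and Ps = 233/9 + (1/9)·379 = 68.
ΔCS = ½(370 + 379)(67 − 49) = 6741; ΔPS = ½(370 + 379)(68 − 67) = 374.5.
Government spending = 19 × 379 = 7201.
Net change = 6741 + 374.5 − 7201 = -85.5. The loss equals the DWL triangle ½·19·9.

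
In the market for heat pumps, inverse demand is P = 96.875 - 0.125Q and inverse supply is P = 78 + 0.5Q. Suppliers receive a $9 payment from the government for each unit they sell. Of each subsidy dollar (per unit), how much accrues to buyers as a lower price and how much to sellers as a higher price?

Pre-subsidy: 96.875 - 0.125Q = 78 + 0.5Q gives Q* = 30.2 and P* = 93.1.
With the subsidy, sellers receive Ps = Pb + 9 for each unit, where Pb is the price buyers pay.
On the curves, Pb = 96.875 - 0.125Q and Ps = 78 + 0.5Q; the wedge Ps − Pb = 9 gives 78 + 0.5Q − (96.875 - 0.125Q) = 9, so Q' = 44.6.
Then Pb = 96.875 − 0.125·44.6 = 91.3 and Ps = 78 + 0.5·44.6 = 100.3.
Buyers' price falls by P* − Pb = 93.1 − 91.3 = 1.8; sellers' price rises by Ps − P* = 100.3 − 93.1 = 7.2.

Buyers gain $1.8 per unit; sellers gain $7.2 per unit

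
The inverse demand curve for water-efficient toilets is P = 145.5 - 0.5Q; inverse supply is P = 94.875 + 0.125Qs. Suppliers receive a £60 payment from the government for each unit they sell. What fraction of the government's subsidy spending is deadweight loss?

DWL / government spending = 16/59

Pre-subsidy: 145.5 - 0.5Q = 94.875 + 0.125Q gives Q* = 81 and P* = 105.
With the subsidy, sellers receive Ps = Pb + 60 for each unit, where Pb is the price buyers pay.
On the curves, Pb = 145.5 - 0.5Q and Ps = 94.875 + 0.125Q; the wedge Ps − Pb = 60 gives 94.875 + 0.125Q − (145.5 - 0.5Q) = 60, so Q' = 177.
Then Pb = 145.5 − 0.5·177 = 57 and Ps = 94.875 + 0.125·177 = 117.
ΔCS = ½(81 + 177)(105 − 57) = 6192; ΔPS = ½(81 + 177)(117 − 105) = 1548.
Government spending = 60 × 177 = 10620.
DWL = ½ × 60 × (177 − 81) = 2880; fraction = 2880 / 10620 = 16/59.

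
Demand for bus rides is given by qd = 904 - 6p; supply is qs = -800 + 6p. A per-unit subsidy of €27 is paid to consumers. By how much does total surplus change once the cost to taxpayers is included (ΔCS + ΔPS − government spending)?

Net change in total surplus = -€1093.5

Pre-subsidy: 904 - 6p = -800 + 6p gives p* = 142, q* = 52.
With the rebate, buyers effectively pay pb = ps − 27, where ps is the price sellers receive.
Demand in terms of ps becomes qd = 904 − 6(ps − 27) = 1066 - 6ps. Setting this equal to supply: 1066 - 6ps = -800 + 6ps, so ps = 155.5.
Buyers pay pb = 155.5 − 27 = 128.5; q' = -800 + 6·155.5 = 133.
ΔCS = ½(52 + 133)(142 − 128.5) = 1248.75; ΔPS = ½(52 + 133)(155.5 − 142) = 1248.75.
Government spending = 27 × 133 = 3591.
Net change = 1248.75 + 1248.75 − 3591 = -1093.5. The loss equals the DWL triangle ½·27·81.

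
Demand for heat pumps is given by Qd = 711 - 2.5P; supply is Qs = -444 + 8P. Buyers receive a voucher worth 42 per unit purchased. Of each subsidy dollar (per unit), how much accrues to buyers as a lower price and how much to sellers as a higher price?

Buyers gain 32 per unit; sellers gain 10 per unit

Pre-subsidy: 711 - 2.5P = -444 + 8P gives P* = 110, Q* = 436.
With the rebate, buyers effectively pay Pb = Ps − 42, where Ps is the price sellers receive.
Demand in terms of Ps becomes Qd = 711 − 2.5(Ps − 42) = 816 - 2.5Ps. Setting this equal to supply: 816 - 2.5Ps = -444 + 8Ps, so Ps = 120.
Buyers pay Pb = 120 − 42 = 78; Q' = -444 + 8·120 = 516.
Buyers' price falls by P* − Pb = 110 − 78 = 32; sellers' price rises by Ps − P* = 120 − 110 = 10.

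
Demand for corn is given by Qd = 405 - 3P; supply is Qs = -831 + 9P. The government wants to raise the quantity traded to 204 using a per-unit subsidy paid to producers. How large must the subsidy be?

Required subsidy s = 48 per unit

At Q = 204, invert demand for the buyer price: Pb = (405 − 204)/3 = 67; invert supply for the seller price: Ps = (204 − (-831))/9 = 115.
The subsidy must fill the gap: s = Ps − Pb = 115 − 67 = 48.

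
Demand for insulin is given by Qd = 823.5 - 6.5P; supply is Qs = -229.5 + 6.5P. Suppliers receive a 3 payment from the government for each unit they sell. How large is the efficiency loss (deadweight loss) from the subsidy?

Deadweight loss = 14.625

Pre-subsidy: 823.5 - 6.5P = -229.5 + 6.5P gives P* = 81, Q* = 297.
With the subsidy, sellers receive Ps = Pb + 3 for each unit, where Pb is the price buyers pay.
Supply in terms of Pb becomes Qs = -229.5 + 6.5(Pb + 3) = -210 + 6.5Pb. Setting this equal to demand: 823.5 - 6.5Pb = -210 + 6.5Pb, so Pb = 79.5.
Sellers receive Ps = 79.5 + 3 = 82.5; Q' = 823.5 − 6.5·79.5 = 306.75.
The subsidy expands output by 306.75 − 297 = 9.75 past the efficient level; on those units the gap between marginal cost and willingness to pay runs from 0 up to 3.
DWL = ½ × 3 × 9.75 = 14.625.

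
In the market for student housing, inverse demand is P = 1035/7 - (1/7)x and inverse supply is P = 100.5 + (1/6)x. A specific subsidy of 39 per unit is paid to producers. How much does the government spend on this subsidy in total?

Government cost = 10881

Pre-subsidy: 1035/7 - (1/7)x = 100.5 + (1/6)x gives x* = 153 and P* = 126.
With the subsidy, sellers receive Ps = Pb + 39 for each unit, where Pb is the price buyers pay.
On the curves, Pb = 1035/7 - (1/7)x and Ps = 100.5 + (1/6)x; the wedge Ps − Pb = 39 gives 100.5 + (1/6)x − (1035/7 - (1/7)x) = 39, so x' = 279.
Then Pb = 1035/7 − (1/7)·279 = 108 and Ps = 100.5 + (1/6)·279 = 147.
Government outlay = subsidy × quantity = 39 × 279 = 10881.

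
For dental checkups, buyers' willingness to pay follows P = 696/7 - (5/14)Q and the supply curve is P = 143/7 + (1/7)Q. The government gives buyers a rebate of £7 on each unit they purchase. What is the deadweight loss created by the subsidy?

Deadweight loss = £49

Pre-subsidy: 696/7 - (5/14)Q = 143/7 + (1/7)Q gives Q* = 158 and P* = 43.
With the rebate, buyers effectively pay Pb = Ps − 7, where Ps is the price sellers receive.
On the curves, Pb = 696/7 - (5/14)Q and Ps = 143/7 + (1/7)Q; the wedge Ps − Pb = 7 gives 143/7 + (1/7)Q − (696/7 - (5/14)Q) = 7, so Q' = 172.
Then Pb = 696/7 − (5/14)·172 = 38 and Ps = 143/7 + (1/7)·172 = 45.
The subsidy expands output by 172 − 158 = 14 past the efficient level; on those units the gap between marginal cost and willingness to pay runs from 0 up to 7.
DWL = ½ × 7 × 14 = 49.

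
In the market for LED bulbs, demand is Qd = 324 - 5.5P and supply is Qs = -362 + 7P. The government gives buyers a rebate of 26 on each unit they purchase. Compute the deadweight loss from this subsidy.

Deadweight loss = 1041.04

Pre-subsidy: 324 - 5.5P = -362 + 7P gives P* = 54.88, Q* = 22.16.
With the rebate, buyers effectively pay Pb = Ps − 26, where Ps is the price sellers receive.
Demand in terms of Ps becomes Qd = 324 − 5.5(Ps − 26) = 467 - 5.5Ps. Setting this equal to supply: 467 - 5.5Ps = -362 + 7Ps, so Ps = 66.32.
Buyers pay Pb = 66.32 − 26 = 40.32; Q' = -362 + 7·66.32 = 102.24.
The subsidy expands output by 102.24 − 22.16 = 80.08 past the efficient level; on those units the gap between marginal cost and willingness to pay runs from 0 up to 26.
DWL = ½ × 26 × 80.08 = 1041.04.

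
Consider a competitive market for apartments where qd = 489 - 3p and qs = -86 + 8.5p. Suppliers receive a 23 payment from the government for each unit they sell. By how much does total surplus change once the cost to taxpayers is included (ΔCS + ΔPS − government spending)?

Net change in total surplus = -586.5

Pre-subsidy: 489 - 3p = -86 + 8.5p gives p* = 50, q* = 339.
With the subsidy, sellers receive ps = pb + 23 for each unit, where pb is the price buyers pay.
Supply in terms of pb becomes qs = -86 + 8.5(pb + 23) = 109.5 + 8.5pb. Setting this equal to demand: 489 - 3pb = 109.5 + 8.5pb, so pb = 33.
Sellers receive ps = 33 + 23 = 56; q' = 489 − 3·33 = 390.
ΔCS = ½(339 + 390)(50 − 33) = 6196.5; ΔPS = ½(339 + 390)(56 − 50) = 2187.
Government spending = 23 × 390 = 8970.
Net change = 6196.5 + 2187 − 8970 = -586.5. The loss equals the DWL triangle ½·23·51.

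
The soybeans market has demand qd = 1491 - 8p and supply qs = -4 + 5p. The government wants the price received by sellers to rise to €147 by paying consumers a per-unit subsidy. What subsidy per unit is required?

At a seller price of 147, quantity supplied is -4 + 5·147 = 731.
Buyers absorb 731 only when they pay pb with 1491 − 8·pb = 731, i.e. pb = 95.
s = ps − pb = 147 − 95 = 52.

Required subsidy s = €52 per unit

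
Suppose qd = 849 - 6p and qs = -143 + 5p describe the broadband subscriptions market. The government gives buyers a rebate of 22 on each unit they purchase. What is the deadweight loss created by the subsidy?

Pre-subsidy: 849 - 6p = -143 + 5p gives p* = 992/11, q* = 3387/11.
With the rebate, buyers effectively pay pb = ps − 22, where ps is the price sellers receive.
Demand in terms of ps becomes qd = 849 − 6(ps − 22) = 981 - 6ps. Setting this equal to supply: 981 - 6ps = -143 + 5ps, so ps = 1124/11.
Buyers pay pb = 1124/11 − 22 = 882/11; q' = -143 + 5·(1124/11) = 4047/11.
The subsidy expands output by 4047/11 − 3387/11 = 60 past the efficient level; on those units the gap between marginal cost and willingness to pay runs from 0 up to 22.
DWL = ½ × 22 × 60 = 660.

Deadweight loss = 660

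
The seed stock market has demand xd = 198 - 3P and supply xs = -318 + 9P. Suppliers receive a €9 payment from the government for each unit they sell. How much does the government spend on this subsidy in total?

Pre-subsidy: 198 - 3P = -318 + 9P gives P* = 43, x* = 69.
With the subsidy, sellers receive Ps = Pb + 9 for each unit, where Pb is the price buyers pay.
Supply in terms of Pb becomes xs = -318 + 9(Pb + 9) = -237 + 9Pb. Setting this equal to demand: 198 - 3Pb = -237 + 9Pb, so Pb = 36.25.
Sellers receive Ps = 36.25 + 9 = 45.25; x' = 198 − 3·36.25 = 89.25.
Government outlay = subsidy × quantity = 9 × 89.25 = 803.25.

Government cost = €803.25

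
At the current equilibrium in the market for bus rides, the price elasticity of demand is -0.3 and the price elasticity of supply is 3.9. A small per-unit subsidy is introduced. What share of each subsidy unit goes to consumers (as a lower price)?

Consumer share = 13/14

For a small subsidy around the equilibrium, the benefit split depends on the relative slopes, which at a point are proportional to the elasticities.
Buyer share = εs/(εs + |εd|) = 3.9/(3.9 + 0.3) = 13/14; seller share = |εd|/(εs + |εd|) = 1/14.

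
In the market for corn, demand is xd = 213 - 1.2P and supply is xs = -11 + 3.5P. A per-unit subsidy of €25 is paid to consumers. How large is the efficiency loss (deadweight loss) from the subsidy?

Deadweight loss = 13125/47

Pre-subsidy: 213 - 1.2P = -11 + 3.5P gives P* = 2240/47, x* = 7323/47.
With the rebate, buyers effectively pay Pb = Ps − 25, where Ps is the price sellers receive.
Demand in terms of Ps becomes xd = 213 − 1.2(Ps − 25) = 243 - 1.2Ps. Setting this equal to supply: 243 - 1.2Ps = -11 + 3.5Ps, so Ps = 2540/47.
Buyers pay Pb = 2540/47 − 25 = 1365/47; x' = -11 + 3.5·(2540/47) = 8373/47.
The subsidy expands output by 8373/47 − 7323/47 = 1050/47 past the efficient level; on those units the gap between marginal cost and willingness to pay runs from 0 up to 25.
DWL = ½ × 25 × 1050/47 = 13125/47.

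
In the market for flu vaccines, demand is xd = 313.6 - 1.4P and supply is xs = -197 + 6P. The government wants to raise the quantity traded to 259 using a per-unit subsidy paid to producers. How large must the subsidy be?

At x = 259, invert demand for the buyer price: Pb = (313.6 − 259)/1.4 = 39; invert supply for the seller price: Ps = (259 − (-197))/6 = 76.
The subsidy must fill the gap: s = Ps − Pb = 76 − 39 = 37.

Required subsidy s = 37 per unit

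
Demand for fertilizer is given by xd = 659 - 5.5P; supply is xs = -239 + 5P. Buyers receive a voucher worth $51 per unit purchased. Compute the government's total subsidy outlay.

Government cost = 115022/7

Pre-subsidy: 659 - 5.5P = -239 + 5P gives P* = 1796/21, x* = 3961/21.
With the rebate, buyers effectively pay Pb = Ps − 51, where Ps is the price sellers receive.
Demand in terms of Ps becomes xd = 659 − 5.5(Ps − 51) = 939.5 - 5.5Ps. Setting this equal to supply: 939.5 - 5.5Ps = -239 + 5Ps, so Ps = 2357/21.
Buyers pay Pb = 2357/21 − 51 = 1286/21; x' = -239 + 5·(2357/21) = 6766/21.
Government outlay = subsidy × quantity = 51 × 6766/21 = 115022/7.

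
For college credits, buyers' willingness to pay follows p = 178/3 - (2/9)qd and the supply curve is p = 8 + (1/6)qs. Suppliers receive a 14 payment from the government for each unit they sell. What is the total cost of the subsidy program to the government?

Government cost = 2352

Pre-subsidy: 178/3 - (2/9)q = 8 + (1/6)q gives q* = 132 and p* = 30.
With the subsidy, sellers receive ps = pb + 14 for each unit, where pb is the price buyers pay.
On the curves, pb = 178/3 - (2/9)q and ps = 8 + (1/6)q; the wedge ps − pb = 14 gives 8 + (1/6)q − (178/3 - (2/9)q) = 14, so q' = 168.
Then pb = 178/3 − (2/9)·168 = 22 and ps = 8 + (1/6)·168 = 36.
Government outlay = subsidy × quantity = 14 × 168 = 2352.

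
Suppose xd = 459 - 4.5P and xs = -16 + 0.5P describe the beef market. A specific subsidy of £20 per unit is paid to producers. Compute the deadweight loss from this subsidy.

Pre-subsidy: 459 - 4.5P = -16 + 0.5P gives P* = 95, x* = 31.5.
With the subsidy, sellers receive Ps = Pb + 20 for each unit, where Pb is the price buyers pay.
Supply in terms of Pb becomes xs = -16 + 0.5(Pb + 20) = -6 + 0.5Pb. Setting this equal to demand: 459 - 4.5Pb = -6 + 0.5Pb, so Pb = 93.
Sellers receive Ps = 93 + 20 = 113; x' = 459 − 4.5·93 = 40.5.
The subsidy expands output by 40.5 − 31.5 = 9 past the efficient level; on those units the gap between marginal cost and willingness to pay runs from 0 up to 20.
DWL = ½ × 20 × 9 = 90.

Deadweight loss = £90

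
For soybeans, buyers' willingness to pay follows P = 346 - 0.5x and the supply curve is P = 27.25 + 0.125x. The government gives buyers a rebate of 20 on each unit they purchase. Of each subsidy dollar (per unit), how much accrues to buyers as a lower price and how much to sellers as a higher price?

Buyers gain 16 per unit; sellers gain 4 per unit

Pre-subsidy: 346 - 0.5x = 27.25 + 0.125x gives x* = 510 and P* = 91.
With the rebate, buyers effectively pay Pb = Ps − 20, where Ps is the price sellers receive.
On the curves, Pb = 346 - 0.5x and Ps = 27.25 + 0.125x; the wedge Ps − Pb = 20 gives 27.25 + 0.125x − (346 - 0.5x) = 20, so x' = 542.
Then Pb = 346 − 0.5·542 = 75 and Ps = 27.25 + 0.125·542 = 95.
Buyers' price falls by P* − Pb = 91 − 75 = 16; sellers' price rises by Ps − P* = 95 − 91 = 4.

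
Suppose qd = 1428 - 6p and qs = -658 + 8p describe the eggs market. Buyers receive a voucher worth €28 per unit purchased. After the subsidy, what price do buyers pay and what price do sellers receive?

Buyers pay €133; sellers receive €161

Pre-subsidy: 1428 - 6p = -658 + 8p gives p* = 149, q* = 534.
With the rebate, buyers effectively pay pb = ps − 28, where ps is the price sellers receive.
Demand in terms of ps becomes qd = 1428 − 6(ps − 28) = 1596 - 6ps. Setting this equal to supply: 1596 - 6ps = -658 + 8ps, so ps = 161.
Buyers pay pb = 161 − 28 = 133; q' = -658 + 8·161 = 630.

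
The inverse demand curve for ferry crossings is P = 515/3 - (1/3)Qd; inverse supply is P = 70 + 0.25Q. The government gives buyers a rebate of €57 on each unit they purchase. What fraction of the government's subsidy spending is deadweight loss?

Pre-subsidy: 515/3 - (1/3)Q = 70 + 0.25Q gives Q* = 1220/7 and P* = 795/7.
With the rebate, buyers effectively pay Pb = Ps − 57, where Ps is the price sellers receive.
On the curves, Pb = 515/3 - (1/3)Q and Ps = 70 + 0.25Q; the wedge Ps − Pb = 57 gives 70 + 0.25Q − (515/3 - (1/3)Q) = 57, so Q' = 272.
Then Pb = 515/3 − (1/3)·272 = 81 and Ps = 70 + 0.25·272 = 138.
ΔCS = ½(1220/7 + 272)(795/7 − 81) = 356136/49; ΔPS = ½(1220/7 + 272)(138 − 795/7) = 267102/49.
Government spending = 57 × 272 = 15504.
DWL = ½ × 57 × (272 − 1220/7) = 19494/7; fraction = (19494/7) / 15504 = 171/952.

DWL / government spending = 171/952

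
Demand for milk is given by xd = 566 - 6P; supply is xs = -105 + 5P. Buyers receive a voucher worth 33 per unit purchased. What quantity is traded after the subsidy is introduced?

x' = 290

Pre-subsidy: 566 - 6P = -105 + 5P gives P* = 61, x* = 200.
With the rebate, buyers effectively pay Pb = Ps − 33, where Ps is the price sellers receive.
Demand in terms of Ps becomes xd = 566 − 6(Ps − 33) = 764 - 6Ps. Setting this equal to supply: 764 - 6Ps = -105 + 5Ps, so Ps = 79.
Buyers pay Pb = 79 − 33 = 46; x' = -105 + 5·79 = 290.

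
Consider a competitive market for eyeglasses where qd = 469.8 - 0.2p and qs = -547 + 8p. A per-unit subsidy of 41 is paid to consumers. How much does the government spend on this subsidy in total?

Pre-subsidy: 469.8 - 0.2p = -547 + 8p gives p* = 124, q* = 445.
With the rebate, buyers effectively pay pb = ps − 41, where ps is the price sellers receive.
Demand in terms of ps becomes qd = 469.8 − 0.2(ps − 41) = 478 - 0.2ps. Setting this equal to supply: 478 - 0.2ps = -547 + 8ps, so ps = 125.
Buyers pay pb = 125 − 41 = 84; q' = -547 + 8·125 = 453.
Government outlay = subsidy × quantity = 41 × 453 = 18573.

Government cost = 18573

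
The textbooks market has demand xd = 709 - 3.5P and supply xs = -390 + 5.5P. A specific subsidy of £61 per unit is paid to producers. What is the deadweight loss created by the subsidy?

Deadweight loss = 286517/72

Pre-subsidy: 709 - 3.5P = -390 + 5.5P gives P* = 1099/9, x* = 5069/18.
With the subsidy, sellers receive Ps = Pb + 61 for each unit, where Pb is the price buyers pay.
Supply in terms of Pb becomes xs = -390 + 5.5(Pb + 61) = -54.5 + 5.5Pb. Setting this equal to demand: 709 - 3.5Pb = -54.5 + 5.5Pb, so Pb = 509/6.
Sellers receive Ps = 509/6 + 61 = 875/6; x' = 709 − 3.5·(509/6) = 4945/12.
The subsidy expands output by 4945/12 − 5069/18 = 4697/36 past the efficient level; on those units the gap between marginal cost and willingness to pay runs from 0 up to 61.
DWL = ½ × 61 × 4697/36 = 286517/72.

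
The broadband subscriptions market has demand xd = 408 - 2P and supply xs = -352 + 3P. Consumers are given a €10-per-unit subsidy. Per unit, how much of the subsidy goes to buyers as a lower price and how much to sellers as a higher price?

Pre-subsidy: 408 - 2P = -352 + 3P gives P* = 152, x* = 104.
With the rebate, buyers effectively pay Pb = Ps − 10, where Ps is the price sellers receive.
Demand in terms of Ps becomes xd = 408 − 2(Ps − 10) = 428 - 2Ps. Setting this equal to supply: 428 - 2Ps = -352 + 3Ps, so Ps = 156.
Buyers pay Pb = 156 − 10 = 146; x' = -352 + 3·156 = 116.
Buyers' price falls by P* − Pb = 152 − 146 = 6; sellers' price rises by Ps − P* = 156 − 152 = 4.

Buyers gain €6 per unit; sellers gain €4 per unit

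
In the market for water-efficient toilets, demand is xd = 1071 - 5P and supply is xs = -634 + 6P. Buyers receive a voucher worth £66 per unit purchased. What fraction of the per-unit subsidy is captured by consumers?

Consumer share = 6/11

Pre-subsidy: 1071 - 5P = -634 + 6P gives P* = 155, x* = 296.
With the rebate, buyers effectively pay Pb = Ps − 66, where Ps is the price sellers receive.
Demand in terms of Ps becomes xd = 1071 − 5(Ps − 66) = 1401 - 5Ps. Setting this equal to supply: 1401 - 5Ps = -634 + 6Ps, so Ps = 185.
Buyers pay Pb = 185 − 66 = 119; x' = -634 + 6·185 = 476.
Buyers' price falls by P* − Pb = 155 − 119 = 36; sellers' price rises by Ps − P* = 185 − 155 = 30.
So consumers capture 36/66 = 6/11 of each unit of subsidy.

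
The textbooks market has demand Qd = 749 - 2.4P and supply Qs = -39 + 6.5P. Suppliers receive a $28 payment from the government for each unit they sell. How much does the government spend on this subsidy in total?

Pre-subsidy: 749 - 2.4P = -39 + 6.5P gives P* = 7880/89, Q* = 47749/89.
With the subsidy, sellers receive Ps = Pb + 28 for each unit, where Pb is the price buyers pay.
Supply in terms of Pb becomes Qs = -39 + 6.5(Pb + 28) = 143 + 6.5Pb. Setting this equal to demand: 749 - 2.4Pb = 143 + 6.5Pb, so Pb = 6060/89.
Sellers receive Ps = 6060/89 + 28 = 8552/89; Q' = 749 − 2.4·(6060/89) = 52117/89.
Government outlay = subsidy × quantity = 28 × 52117/89 = 1459276/89.

Government cost = 1459276/89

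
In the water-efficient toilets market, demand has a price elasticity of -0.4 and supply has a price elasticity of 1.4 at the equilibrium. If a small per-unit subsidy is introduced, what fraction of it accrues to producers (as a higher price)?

For a small subsidy around the equilibrium, the benefit split depends on the relative slopes, which at a point are proportional to the elasticities.
Buyer share = εs/(εs + |εd|) = 1.4/(1.4 + 0.4) = 7/9; seller share = |εd|/(εs + |εd|) = 2/9.
So producers capture 2/9 of the subsidy.

Producer share = 2/9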